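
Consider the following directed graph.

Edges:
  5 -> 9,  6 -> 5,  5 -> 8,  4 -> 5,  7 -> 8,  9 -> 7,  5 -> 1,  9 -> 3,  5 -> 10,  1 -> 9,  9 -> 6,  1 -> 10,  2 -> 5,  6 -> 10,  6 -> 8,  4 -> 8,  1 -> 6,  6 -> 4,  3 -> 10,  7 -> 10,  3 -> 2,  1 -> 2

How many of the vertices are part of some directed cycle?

A vertex is on a directed cycle iff it belongs to a strongly connected component of size ≥ 2 (or has a self-loop).
The vertices on cycles are {1, 2, 3, 4, 5, 6, 9} — 7 in total.

7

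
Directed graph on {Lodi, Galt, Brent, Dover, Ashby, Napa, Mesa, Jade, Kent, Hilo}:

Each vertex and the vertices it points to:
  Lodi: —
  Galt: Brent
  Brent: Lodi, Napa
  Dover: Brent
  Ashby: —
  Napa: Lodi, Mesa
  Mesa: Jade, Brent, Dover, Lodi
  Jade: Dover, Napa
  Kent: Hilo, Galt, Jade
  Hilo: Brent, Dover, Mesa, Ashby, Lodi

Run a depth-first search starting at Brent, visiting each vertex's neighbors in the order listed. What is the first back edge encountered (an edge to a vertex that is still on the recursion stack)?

Dover→Brent

DFS from Brent (visiting each vertex's neighbors in the order listed); mark gray on enter, black on exit:
Brent gray
  Lodi gray
  Lodi black
  Napa gray
    Napa→Lodi: Lodi black — skip
    Mesa gray
      Jade gray
        Dover gray
          Dover→Brent: Brent is gray → back edge
First back edge: Dover → Brent.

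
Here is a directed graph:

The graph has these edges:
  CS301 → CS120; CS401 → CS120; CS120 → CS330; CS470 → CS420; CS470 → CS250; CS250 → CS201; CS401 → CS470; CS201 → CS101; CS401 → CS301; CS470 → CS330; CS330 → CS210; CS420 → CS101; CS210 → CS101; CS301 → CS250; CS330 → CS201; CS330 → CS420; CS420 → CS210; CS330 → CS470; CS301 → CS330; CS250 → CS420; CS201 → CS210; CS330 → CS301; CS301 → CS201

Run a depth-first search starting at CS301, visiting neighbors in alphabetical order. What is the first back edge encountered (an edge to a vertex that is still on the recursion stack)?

CS330->CS301

DFS from CS301 (visiting neighbors in alphabetical order); mark gray on enter, black on exit:
CS301 gray
  CS120 gray
    CS330 gray
      CS201 gray
        CS101 gray
        CS101 black
        CS210 gray
          CS210→CS101: CS101 black — skip
        CS210 black
      CS201 black
      CS330→CS210: CS210 black — skip
      CS330→CS301: CS301 is gray → back edge
First back edge: CS330 → CS301.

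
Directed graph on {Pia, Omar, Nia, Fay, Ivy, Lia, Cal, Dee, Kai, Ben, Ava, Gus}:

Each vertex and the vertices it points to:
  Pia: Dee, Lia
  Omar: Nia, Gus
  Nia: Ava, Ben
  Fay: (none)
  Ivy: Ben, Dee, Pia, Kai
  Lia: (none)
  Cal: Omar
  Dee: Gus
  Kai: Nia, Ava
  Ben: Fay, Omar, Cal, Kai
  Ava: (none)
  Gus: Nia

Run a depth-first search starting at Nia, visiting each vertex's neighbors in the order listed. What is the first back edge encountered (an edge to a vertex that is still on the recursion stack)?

DFS from Nia (visiting each vertex's neighbors in the order listed); mark gray on enter, black on exit:
Nia gray
  Ava gray
  Ava black
  Ben gray
    Fay gray
    Fay black
    Omar gray
      Omar→Nia: Nia is gray → back edge
First back edge: Omar → Nia.

Omar->Nia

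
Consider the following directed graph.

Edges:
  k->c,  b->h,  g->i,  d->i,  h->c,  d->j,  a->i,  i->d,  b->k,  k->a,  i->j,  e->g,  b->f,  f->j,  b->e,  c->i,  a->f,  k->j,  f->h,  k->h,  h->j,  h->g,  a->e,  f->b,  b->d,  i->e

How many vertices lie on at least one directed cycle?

8

A vertex is on a directed cycle iff it belongs to a strongly connected component of size ≥ 2 (or has a self-loop).
The vertices on cycles are {a, b, d, e, f, g, i, k} — 8 in total.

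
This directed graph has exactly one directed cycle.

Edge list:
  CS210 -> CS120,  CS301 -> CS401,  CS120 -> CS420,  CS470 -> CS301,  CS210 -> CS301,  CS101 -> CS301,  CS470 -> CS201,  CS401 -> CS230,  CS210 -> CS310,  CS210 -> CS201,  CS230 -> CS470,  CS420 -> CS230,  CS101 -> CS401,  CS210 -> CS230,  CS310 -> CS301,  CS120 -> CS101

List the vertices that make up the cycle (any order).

DFS with gray/black marking from CS230:
CS230 gray
  CS470 gray
    CS201 gray
    CS201 black
    CS301 gray
      CS401 gray
        CS401→CS230: CS230 is gray → back edge
Back edge closes the cycle CS230 → CS470 → CS301 → CS401 → CS230; its vertices are {CS230, CS301, CS401, CS470}.

CS230, CS301, CS401, CS470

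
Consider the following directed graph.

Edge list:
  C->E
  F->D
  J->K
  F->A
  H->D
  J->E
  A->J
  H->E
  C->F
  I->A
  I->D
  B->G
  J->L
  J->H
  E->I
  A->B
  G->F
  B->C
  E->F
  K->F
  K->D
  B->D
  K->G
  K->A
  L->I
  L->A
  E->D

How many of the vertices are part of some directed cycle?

A vertex is on a directed cycle iff it belongs to a strongly connected component of size ≥ 2 (or has a self-loop).
The vertices on cycles are {A, B, C, E, F, G, H, I, J, K, L} — 11 in total.

11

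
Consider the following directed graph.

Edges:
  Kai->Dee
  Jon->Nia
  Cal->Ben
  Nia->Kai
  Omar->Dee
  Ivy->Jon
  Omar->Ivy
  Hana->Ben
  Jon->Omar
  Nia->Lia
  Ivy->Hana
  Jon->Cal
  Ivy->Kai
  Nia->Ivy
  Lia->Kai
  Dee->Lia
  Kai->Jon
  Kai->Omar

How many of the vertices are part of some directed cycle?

7

A vertex is on a directed cycle iff it belongs to a strongly connected component of size ≥ 2 (or has a self-loop).
The vertices on cycles are {Dee, Ivy, Jon, Kai, Lia, Nia, Omar} — 7 in total.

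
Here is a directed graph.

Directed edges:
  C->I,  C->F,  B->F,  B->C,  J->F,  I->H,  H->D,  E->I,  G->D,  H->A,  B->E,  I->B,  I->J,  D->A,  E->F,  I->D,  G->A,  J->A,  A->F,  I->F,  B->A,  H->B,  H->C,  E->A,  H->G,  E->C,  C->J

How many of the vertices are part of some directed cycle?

5

A vertex is on a directed cycle iff it belongs to a strongly connected component of size ≥ 2 (or has a self-loop).
The vertices on cycles are {B, C, E, H, I} — 5 in total.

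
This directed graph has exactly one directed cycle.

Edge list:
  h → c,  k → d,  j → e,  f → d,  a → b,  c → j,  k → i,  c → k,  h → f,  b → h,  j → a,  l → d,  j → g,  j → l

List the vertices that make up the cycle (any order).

a, b, c, h, j

DFS with gray/black marking from c:
c gray
  k gray
    d gray
    d black
    i gray
    i black
  k black
  j gray
    a gray
      b gray
        h gray
          f gray
            f→d: d black — skip
          f black
          h→c: c is gray → back edge
Back edge closes the cycle c → j → a → b → h → c; its vertices are {a, b, c, h, j}.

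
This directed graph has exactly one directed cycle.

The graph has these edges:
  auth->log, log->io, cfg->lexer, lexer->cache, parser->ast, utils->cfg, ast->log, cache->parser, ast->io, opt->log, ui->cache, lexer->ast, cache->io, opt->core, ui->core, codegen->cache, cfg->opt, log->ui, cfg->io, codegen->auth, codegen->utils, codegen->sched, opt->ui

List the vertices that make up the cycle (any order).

ui, ast, log, cache, parser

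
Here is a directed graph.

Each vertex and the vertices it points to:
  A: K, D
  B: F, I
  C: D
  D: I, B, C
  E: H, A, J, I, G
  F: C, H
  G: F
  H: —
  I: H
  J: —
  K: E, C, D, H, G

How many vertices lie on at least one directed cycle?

7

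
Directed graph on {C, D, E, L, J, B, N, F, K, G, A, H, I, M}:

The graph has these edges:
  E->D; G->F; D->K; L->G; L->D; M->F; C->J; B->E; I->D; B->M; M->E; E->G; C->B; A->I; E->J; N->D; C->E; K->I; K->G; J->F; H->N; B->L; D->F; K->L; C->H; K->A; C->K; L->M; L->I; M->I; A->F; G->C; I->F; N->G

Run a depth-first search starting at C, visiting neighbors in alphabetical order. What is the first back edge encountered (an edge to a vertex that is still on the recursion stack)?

DFS from C (visiting neighbors in alphabetical order); mark gray on enter, black on exit:
C gray
  B gray
    E gray
      D gray
        F gray
        F black
        K gray
          A gray
            A→F: F black — skip
            I gray
              I→D: D is gray → back edge
First back edge: I → D.

I->D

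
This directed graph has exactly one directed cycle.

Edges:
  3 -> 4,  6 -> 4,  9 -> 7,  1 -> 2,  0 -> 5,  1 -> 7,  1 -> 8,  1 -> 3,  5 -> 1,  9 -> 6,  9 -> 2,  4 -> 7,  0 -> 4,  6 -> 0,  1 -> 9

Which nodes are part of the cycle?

0, 1, 5, 6, 9

DFS with gray/black marking from 5:
5 gray
  1 gray
    8 gray
    8 black
    7 gray
    7 black
    3 gray
      4 gray
        4→7: 7 black — skip
      4 black
    3 black
    2 gray
    2 black
    9 gray
      6 gray
        6→4: 4 black — skip
        0 gray
          0→4: 4 black — skip
          0→5: 5 is gray → back edge
Back edge closes the cycle 5 → 1 → 9 → 6 → 0 → 5; its vertices are {0, 1, 5, 6, 9}.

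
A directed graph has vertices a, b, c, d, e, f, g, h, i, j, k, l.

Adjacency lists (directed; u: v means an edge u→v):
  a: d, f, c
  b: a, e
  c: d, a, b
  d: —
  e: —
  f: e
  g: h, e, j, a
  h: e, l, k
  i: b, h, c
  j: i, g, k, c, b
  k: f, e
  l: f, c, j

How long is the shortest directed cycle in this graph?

For each vertex v, BFS finds the shortest path from v back to v.
The shortest such closed walk is j → g → j, length 2.

2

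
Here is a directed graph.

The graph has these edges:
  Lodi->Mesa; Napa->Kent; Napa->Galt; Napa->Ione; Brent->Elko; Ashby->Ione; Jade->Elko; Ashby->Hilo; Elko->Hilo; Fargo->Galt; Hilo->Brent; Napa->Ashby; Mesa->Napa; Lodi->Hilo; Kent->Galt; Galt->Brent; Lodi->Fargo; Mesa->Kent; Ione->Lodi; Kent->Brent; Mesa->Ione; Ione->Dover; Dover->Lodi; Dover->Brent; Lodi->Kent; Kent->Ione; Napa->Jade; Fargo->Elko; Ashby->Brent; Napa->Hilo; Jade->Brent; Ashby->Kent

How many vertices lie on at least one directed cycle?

10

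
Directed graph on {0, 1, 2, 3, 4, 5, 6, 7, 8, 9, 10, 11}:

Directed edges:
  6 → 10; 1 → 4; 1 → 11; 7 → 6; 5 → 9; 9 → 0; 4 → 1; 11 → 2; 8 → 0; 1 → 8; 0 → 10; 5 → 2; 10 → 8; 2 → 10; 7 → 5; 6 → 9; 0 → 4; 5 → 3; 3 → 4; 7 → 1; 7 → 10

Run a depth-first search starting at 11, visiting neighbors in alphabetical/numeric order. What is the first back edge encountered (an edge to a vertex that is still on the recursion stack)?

DFS from 11 (visiting neighbors in alphabetical/numeric order); mark gray on enter, black on exit:
11 gray
  2 gray
    10 gray
      8 gray
        0 gray
          4 gray
            1 gray
              1→4: 4 is gray → back edge
First back edge: 1 → 4.

1->4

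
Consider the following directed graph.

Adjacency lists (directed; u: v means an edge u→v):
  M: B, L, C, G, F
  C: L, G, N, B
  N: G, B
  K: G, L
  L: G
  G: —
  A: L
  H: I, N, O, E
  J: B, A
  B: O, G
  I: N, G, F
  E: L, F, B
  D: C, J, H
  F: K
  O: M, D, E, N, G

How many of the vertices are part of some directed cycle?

A vertex is on a directed cycle iff it belongs to a strongly connected component of size ≥ 2 (or has a self-loop).
The vertices on cycles are {B, C, D, E, H, I, J, M, N, O} — 10 in total.

10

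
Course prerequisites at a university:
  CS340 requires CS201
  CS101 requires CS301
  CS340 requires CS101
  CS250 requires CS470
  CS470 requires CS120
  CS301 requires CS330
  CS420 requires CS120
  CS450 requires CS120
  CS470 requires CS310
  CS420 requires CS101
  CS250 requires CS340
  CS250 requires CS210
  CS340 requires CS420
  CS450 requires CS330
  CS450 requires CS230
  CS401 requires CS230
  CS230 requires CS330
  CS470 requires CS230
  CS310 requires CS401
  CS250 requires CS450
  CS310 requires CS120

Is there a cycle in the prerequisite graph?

No

DFS with white/gray/black marking, starting from CS330:
CS330 gray
CS330 black
CS201 gray
CS201 black
CS340 gray
  CS340→CS201: CS201 black — skip
  CS101 gray
    CS301 gray
      CS301→CS330: CS330 black — skip
    CS301 black
  CS101 black
  CS420 gray
    CS420→CS101: CS101 black — skip
    CS120 gray
    CS120 black
  CS420 black
CS340 black
CS230 gray
  CS230→CS330: CS330 black — skip
CS230 black
CS470 gray
  CS310 gray
    CS401 gray
      CS401→CS230: CS230 black — skip
    CS401 black
    CS310→CS120: CS120 black — skip
  CS310 black
  CS470→CS120: CS120 black — skip
  CS470→CS230: CS230 black — skip
CS470 black
CS250 gray
  CS210 gray
  CS210 black
  CS450 gray
    CS450→CS330: CS330 black — skip
    CS450→CS120: CS120 black — skip
    CS450→CS230: CS230 black — skip
  CS450 black
  CS250→CS470: CS470 black — skip
  CS250→CS340: CS340 black — skip
CS250 black
Every edge goes to a white or black vertex — no back edge, so the graph is acyclic.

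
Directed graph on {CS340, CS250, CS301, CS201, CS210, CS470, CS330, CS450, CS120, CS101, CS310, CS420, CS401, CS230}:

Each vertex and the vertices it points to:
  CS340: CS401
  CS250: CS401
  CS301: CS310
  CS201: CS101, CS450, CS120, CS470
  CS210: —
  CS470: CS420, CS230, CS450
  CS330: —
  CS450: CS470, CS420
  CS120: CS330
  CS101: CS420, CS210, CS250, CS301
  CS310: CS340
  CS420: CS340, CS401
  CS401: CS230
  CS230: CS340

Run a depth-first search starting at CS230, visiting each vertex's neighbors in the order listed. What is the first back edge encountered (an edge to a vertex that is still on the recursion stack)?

DFS from CS230 (visiting each vertex's neighbors in the order listed); mark gray on enter, black on exit:
CS230 gray
  CS340 gray
    CS401 gray
      CS401→CS230: CS230 is gray → back edge
First back edge: CS401 → CS230.

CS401→CS230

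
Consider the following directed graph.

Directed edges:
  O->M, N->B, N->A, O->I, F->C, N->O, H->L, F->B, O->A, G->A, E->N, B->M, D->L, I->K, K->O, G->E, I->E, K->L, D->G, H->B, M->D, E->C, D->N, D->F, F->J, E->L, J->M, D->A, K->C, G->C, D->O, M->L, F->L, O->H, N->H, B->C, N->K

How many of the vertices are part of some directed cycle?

12

A vertex is on a directed cycle iff it belongs to a strongly connected component of size ≥ 2 (or has a self-loop).
The vertices on cycles are {B, D, E, F, G, H, I, J, K, M, N, O} — 12 in total.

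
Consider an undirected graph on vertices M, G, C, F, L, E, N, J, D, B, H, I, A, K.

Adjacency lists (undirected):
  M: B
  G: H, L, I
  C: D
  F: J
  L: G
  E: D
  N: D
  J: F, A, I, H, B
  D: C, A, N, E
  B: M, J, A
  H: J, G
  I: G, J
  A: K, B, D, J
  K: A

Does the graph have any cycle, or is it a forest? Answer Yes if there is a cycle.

DFS, tracking each vertex's parent; an edge to a visited non-parent vertex closes a cycle.
Start from C:
visit C (parent –)
  visit D (parent C)
    D–C: parent, skip
    visit A (parent D)
      visit K (parent A)
        K–A: parent, skip
      visit B (parent A)
        visit M (parent B)
          M–B: parent, skip
        visit J (parent B)
          visit F (parent J)
            F–J: parent, skip
          J–A: A visited and ≠ parent → cycle
Cycle: A – B – J – A.

Yes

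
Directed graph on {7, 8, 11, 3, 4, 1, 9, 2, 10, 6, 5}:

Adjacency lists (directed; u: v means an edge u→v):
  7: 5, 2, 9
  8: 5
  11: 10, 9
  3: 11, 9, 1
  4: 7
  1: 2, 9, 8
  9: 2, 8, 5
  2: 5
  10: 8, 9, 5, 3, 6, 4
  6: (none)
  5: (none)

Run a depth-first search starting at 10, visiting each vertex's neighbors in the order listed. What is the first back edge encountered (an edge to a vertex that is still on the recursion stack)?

11→10

DFS from 10 (visiting each vertex's neighbors in the order listed); mark gray on enter, black on exit:
10 gray
  8 gray
    5 gray
    5 black
  8 black
  9 gray
    2 gray
      2→5: 5 black — skip
    2 black
    9→8: 8 black — skip
    9→5: 5 black — skip
  9 black
  10→5: 5 black — skip
  3 gray
    11 gray
      11→10: 10 is gray → back edge
First back edge: 11 → 10.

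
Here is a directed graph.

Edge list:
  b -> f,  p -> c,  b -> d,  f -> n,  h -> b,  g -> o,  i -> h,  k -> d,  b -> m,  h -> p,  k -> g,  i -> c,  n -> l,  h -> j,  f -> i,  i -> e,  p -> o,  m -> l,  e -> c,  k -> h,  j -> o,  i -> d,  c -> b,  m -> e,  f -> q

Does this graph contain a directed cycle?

Yes

DFS with white/gray/black marking, starting from e:
e gray
  c gray
    b gray
      d gray
      d black
      m gray
        m→e: e is gray → back edge
Back edge found, so a cycle exists: e → c → b → m → e.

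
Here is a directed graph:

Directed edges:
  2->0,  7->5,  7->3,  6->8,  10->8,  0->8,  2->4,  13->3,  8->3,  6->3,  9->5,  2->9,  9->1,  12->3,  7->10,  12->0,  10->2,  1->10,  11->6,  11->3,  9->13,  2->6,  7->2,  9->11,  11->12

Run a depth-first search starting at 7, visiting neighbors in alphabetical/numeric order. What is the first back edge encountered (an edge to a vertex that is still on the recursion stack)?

DFS from 7 (visiting neighbors in alphabetical/numeric order); mark gray on enter, black on exit:
7 gray
  2 gray
    0 gray
      8 gray
        3 gray
        3 black
      8 black
    0 black
    4 gray
    4 black
    6 gray
      6→3: 3 black — skip
      6→8: 8 black — skip
    6 black
    9 gray
      1 gray
        10 gray
          10→2: 2 is gray → back edge
First back edge: 10 → 2.

10->2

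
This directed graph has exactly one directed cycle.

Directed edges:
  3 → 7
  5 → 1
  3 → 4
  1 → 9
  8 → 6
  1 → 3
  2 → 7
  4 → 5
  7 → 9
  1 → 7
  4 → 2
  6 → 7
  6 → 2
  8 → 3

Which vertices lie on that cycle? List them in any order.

1, 3, 4, 5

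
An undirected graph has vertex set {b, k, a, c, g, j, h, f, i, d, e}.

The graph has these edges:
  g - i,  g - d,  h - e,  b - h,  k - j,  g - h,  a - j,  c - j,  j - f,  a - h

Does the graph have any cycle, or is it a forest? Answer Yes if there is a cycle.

No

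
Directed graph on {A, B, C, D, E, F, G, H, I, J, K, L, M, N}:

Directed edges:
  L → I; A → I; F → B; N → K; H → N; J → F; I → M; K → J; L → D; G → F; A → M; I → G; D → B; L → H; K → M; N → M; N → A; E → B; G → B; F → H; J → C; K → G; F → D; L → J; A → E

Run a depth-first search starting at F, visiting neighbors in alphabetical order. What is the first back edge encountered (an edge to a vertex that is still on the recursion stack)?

G->F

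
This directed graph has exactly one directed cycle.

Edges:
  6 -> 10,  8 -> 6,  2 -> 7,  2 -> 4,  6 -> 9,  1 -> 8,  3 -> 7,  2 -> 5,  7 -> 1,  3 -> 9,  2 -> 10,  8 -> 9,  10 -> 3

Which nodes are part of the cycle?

DFS with gray/black marking from 7:
7 gray
  1 gray
    8 gray
      9 gray
      9 black
      6 gray
        6→9: 9 black — skip
        10 gray
          3 gray
            3→7: 7 is gray → back edge
Back edge closes the cycle 7 → 1 → 8 → 6 → 10 → 3 → 7; its vertices are {1, 3, 6, 7, 8, 10}.

1, 3, 6, 7, 8, 10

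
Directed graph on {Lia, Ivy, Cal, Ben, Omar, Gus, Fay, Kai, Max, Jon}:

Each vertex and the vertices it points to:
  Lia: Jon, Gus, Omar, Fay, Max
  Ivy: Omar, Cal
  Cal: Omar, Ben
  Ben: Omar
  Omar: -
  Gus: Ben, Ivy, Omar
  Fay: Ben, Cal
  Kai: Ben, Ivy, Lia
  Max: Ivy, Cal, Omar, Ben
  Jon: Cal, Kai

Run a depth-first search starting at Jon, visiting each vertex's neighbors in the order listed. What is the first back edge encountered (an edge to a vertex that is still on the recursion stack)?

DFS from Jon (visiting each vertex's neighbors in the order listed); mark gray on enter, black on exit:
Jon gray
  Cal gray
    Omar gray
    Omar black
    Ben gray
      Ben→Omar: Omar black — skip
    Ben black
  Cal black
  Kai gray
    Kai→Ben: Ben black — skip
    Ivy gray
      Ivy→Omar: Omar black — skip
      Ivy→Cal: Cal black — skip
    Ivy black
    Lia gray
      Lia→Jon: Jon is gray → back edge
First back edge: Lia → Jon.

Lia->Jon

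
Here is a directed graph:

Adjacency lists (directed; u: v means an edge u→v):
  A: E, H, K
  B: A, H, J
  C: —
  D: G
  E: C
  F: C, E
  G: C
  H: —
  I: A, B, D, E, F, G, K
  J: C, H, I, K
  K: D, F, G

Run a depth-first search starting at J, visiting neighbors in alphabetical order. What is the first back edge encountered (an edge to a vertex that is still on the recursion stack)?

DFS from J (visiting neighbors in alphabetical order); mark gray on enter, black on exit:
J gray
  C gray
  C black
  H gray
  H black
  I gray
    A gray
      E gray
        E→C: C black — skip
      E black
      A→H: H black — skip
      K gray
        D gray
          G gray
            G→C: C black — skip
          G black
        D black
        F gray
          F→C: C black — skip
          F→E: E black — skip
        F black
        K→G: G black — skip
      K black
    A black
    B gray
      B→A: A black — skip
      B→H: H black — skip
      B→J: J is gray → back edge
First back edge: B → J.

B->J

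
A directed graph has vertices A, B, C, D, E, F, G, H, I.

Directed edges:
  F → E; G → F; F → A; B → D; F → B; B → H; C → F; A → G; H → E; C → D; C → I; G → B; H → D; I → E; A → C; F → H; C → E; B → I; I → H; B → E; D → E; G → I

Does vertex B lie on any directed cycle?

B lies on a cycle iff there is a path from B back to itself.
Exploring from B, it never reaches itself; equivalently, its strongly connected component is a singleton.

No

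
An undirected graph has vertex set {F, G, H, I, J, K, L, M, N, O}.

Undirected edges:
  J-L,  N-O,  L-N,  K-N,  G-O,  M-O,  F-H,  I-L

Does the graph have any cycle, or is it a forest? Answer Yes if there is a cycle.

No

DFS, tracking each vertex's parent; an edge to a visited non-parent vertex closes a cycle.
Start from M:
visit M (parent –)
  visit O (parent M)
    O–M: parent, skip
    visit N (parent O)
      visit K (parent N)
        K–N: parent, skip
      N–O: parent, skip
      visit L (parent N)
        visit J (parent L)
          J–L: parent, skip
        visit I (parent L)
          I–L: parent, skip
        L–N: parent, skip
    visit G (parent O)
      G–O: parent, skip
visit F (parent –)
  visit H (parent F)
    H–F: parent, skip
No non-parent visited neighbor found — the graph is a forest.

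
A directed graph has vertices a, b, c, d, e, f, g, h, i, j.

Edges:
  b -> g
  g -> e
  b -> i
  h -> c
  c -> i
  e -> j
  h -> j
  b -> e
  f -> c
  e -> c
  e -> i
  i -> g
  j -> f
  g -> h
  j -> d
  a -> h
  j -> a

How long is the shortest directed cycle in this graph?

3

For each vertex v, BFS finds the shortest path from v back to v.
The shortest such closed walk is e → i → g → e, length 3.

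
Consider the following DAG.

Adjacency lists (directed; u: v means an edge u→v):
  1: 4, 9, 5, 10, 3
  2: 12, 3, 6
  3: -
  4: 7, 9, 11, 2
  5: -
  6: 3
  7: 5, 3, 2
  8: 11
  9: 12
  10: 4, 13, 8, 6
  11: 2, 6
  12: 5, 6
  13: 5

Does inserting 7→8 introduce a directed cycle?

No

Adding 7→8 creates a cycle iff 8 can already reach 7.
Explore from 8: no path reaches 7. The graph stays acyclic.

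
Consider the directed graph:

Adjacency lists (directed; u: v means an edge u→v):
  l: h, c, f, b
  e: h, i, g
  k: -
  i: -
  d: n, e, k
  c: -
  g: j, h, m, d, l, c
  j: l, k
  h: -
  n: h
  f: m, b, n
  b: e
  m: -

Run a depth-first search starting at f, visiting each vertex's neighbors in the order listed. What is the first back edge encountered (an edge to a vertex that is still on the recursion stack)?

l→f

DFS from f (visiting each vertex's neighbors in the order listed); mark gray on enter, black on exit:
f gray
  m gray
  m black
  b gray
    e gray
      h gray
      h black
      i gray
      i black
      g gray
        j gray
          l gray
            l→h: h black — skip
            c gray
            c black
            l→f: f is gray → back edge
First back edge: l → f.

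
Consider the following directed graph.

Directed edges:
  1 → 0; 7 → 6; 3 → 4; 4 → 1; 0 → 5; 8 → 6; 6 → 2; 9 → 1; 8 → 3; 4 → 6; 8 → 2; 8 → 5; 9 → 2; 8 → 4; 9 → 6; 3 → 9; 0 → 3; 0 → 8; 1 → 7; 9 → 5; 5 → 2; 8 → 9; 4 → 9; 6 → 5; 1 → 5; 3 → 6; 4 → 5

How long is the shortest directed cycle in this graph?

For each vertex v, BFS finds the shortest path from v back to v.
The shortest such closed walk is 1 → 0 → 8 → 9 → 1, length 4.

4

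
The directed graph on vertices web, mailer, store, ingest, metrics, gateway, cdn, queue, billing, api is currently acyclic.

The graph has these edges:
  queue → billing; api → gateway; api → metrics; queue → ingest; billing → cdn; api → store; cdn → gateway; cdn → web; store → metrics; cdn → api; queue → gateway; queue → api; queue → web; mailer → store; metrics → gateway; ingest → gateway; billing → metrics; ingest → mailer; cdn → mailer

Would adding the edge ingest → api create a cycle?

No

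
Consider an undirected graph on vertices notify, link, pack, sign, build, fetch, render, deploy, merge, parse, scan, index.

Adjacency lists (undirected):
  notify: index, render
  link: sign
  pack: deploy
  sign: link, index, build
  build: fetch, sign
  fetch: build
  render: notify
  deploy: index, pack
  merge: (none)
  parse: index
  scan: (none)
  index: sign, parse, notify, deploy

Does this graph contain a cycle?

DFS, tracking each vertex's parent; an edge to a visited non-parent vertex closes a cycle.
Start from render:
visit render (parent –)
  visit notify (parent render)
    visit index (parent notify)
      visit sign (parent index)
        visit link (parent sign)
          link–sign: parent, skip
        sign–index: parent, skip
        visit build (parent sign)
          visit fetch (parent build)
            fetch–build: parent, skip
          build–sign: parent, skip
      visit parse (parent index)
        parse–index: parent, skip
      index–notify: parent, skip
      visit deploy (parent index)
        deploy–index: parent, skip
        visit pack (parent deploy)
          pack–deploy: parent, skip
    notify–render: parent, skip
visit merge (parent –)
visit scan (parent –)
No non-parent visited neighbor found — the graph is a forest.

No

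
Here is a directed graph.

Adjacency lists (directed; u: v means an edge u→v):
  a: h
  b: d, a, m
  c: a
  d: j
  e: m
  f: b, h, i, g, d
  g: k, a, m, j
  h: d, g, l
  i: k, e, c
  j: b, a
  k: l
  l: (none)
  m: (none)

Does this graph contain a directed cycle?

Yes

DFS with white/gray/black marking, starting from e:
e gray
  m gray
  m black
e black
a gray
  h gray
    d gray
      j gray
        b gray
          b→d: d is gray → back edge
Back edge found, so a cycle exists: d → j → b → d.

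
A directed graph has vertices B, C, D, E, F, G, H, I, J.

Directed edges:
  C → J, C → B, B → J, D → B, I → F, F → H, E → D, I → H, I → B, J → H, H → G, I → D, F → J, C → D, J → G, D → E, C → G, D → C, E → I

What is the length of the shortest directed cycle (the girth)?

2

For each vertex v, BFS finds the shortest path from v back to v.
The shortest such closed walk is D → E → D, length 2.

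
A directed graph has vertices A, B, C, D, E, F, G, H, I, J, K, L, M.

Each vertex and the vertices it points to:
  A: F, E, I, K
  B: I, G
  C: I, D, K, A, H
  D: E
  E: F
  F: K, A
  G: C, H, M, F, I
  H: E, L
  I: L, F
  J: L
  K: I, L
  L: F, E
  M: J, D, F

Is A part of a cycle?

Yes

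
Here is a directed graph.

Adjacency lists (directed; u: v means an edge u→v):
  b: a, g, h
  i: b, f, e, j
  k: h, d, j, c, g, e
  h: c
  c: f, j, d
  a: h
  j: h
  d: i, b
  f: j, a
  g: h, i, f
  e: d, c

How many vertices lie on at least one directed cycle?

A vertex is on a directed cycle iff it belongs to a strongly connected component of size ≥ 2 (or has a self-loop).
The vertices on cycles are {a, b, c, d, e, f, g, h, i, j} — 10 in total.

10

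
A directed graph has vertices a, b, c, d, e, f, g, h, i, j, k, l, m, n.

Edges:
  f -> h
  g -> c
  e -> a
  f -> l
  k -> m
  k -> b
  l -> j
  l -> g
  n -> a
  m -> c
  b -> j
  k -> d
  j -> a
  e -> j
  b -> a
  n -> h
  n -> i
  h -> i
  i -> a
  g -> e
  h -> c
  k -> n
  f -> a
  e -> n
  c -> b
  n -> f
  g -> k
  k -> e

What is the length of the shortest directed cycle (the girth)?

5

For each vertex v, BFS finds the shortest path from v back to v.
The shortest such closed walk is k → n → f → l → g → k, length 5.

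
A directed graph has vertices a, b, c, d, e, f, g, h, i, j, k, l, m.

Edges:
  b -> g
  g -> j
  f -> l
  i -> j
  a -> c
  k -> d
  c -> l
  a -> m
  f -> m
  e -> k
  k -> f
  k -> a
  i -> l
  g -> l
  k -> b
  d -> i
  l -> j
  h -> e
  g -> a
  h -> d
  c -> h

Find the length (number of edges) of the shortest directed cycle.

5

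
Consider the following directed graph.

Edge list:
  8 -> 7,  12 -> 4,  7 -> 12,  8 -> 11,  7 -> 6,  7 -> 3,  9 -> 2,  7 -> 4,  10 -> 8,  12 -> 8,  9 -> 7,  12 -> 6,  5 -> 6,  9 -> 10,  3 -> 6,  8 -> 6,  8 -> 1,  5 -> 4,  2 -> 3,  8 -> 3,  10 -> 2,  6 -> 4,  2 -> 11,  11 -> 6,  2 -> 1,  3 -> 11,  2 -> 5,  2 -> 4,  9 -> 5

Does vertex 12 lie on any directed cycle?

12 is on a cycle iff 12 can reach itself via ≥1 edge.
12 → 8 → 7 → 12 — yes.

Yes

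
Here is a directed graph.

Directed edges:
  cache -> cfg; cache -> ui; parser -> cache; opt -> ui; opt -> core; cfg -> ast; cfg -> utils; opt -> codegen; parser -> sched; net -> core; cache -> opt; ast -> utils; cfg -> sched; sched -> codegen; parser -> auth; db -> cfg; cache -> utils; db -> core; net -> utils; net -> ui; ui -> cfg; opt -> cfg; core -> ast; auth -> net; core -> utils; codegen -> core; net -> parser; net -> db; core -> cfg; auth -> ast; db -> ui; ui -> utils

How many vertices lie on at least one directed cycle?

A vertex is on a directed cycle iff it belongs to a strongly connected component of size ≥ 2 (or has a self-loop).
The vertices on cycles are {cfg, net, auth, core, sched, parser, codegen} — 7 in total.

7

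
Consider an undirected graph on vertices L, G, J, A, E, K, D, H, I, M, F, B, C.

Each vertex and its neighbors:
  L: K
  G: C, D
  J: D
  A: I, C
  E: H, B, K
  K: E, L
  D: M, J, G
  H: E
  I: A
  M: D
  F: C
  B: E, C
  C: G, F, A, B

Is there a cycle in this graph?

DFS, tracking each vertex's parent; an edge to a visited non-parent vertex closes a cycle.
Start from D:
visit D (parent –)
  visit M (parent D)
    M–D: parent, skip
  visit J (parent D)
    J–D: parent, skip
  visit G (parent D)
    visit C (parent G)
      C–G: parent, skip
      visit F (parent C)
        F–C: parent, skip
      visit A (parent C)
        visit I (parent A)
          I–A: parent, skip
        A–C: parent, skip
      visit B (parent C)
        visit E (parent B)
          visit H (parent E)
            H–E: parent, skip
          E–B: parent, skip
          visit K (parent E)
            K–E: parent, skip
            visit L (parent K)
              L–K: parent, skip
        B–C: parent, skip
    G–D: parent, skip
No non-parent visited neighbor found — the graph is a forest.

No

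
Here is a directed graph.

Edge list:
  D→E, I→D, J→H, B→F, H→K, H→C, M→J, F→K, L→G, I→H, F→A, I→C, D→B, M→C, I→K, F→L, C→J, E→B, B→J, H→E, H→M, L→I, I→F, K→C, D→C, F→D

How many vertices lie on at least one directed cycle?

11

A vertex is on a directed cycle iff it belongs to a strongly connected component of size ≥ 2 (or has a self-loop).
The vertices on cycles are {B, C, D, E, F, H, I, J, K, L, M} — 11 in total.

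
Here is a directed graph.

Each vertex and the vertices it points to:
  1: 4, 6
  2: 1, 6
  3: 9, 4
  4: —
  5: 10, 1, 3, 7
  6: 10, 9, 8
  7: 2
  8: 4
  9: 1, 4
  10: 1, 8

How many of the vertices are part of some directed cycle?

A vertex is on a directed cycle iff it belongs to a strongly connected component of size ≥ 2 (or has a self-loop).
The vertices on cycles are {1, 6, 9, 10} — 4 in total.

4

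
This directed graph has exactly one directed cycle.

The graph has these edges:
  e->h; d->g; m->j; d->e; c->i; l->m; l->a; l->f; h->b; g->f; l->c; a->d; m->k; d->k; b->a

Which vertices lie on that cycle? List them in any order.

DFS with gray/black marking from a:
a gray
  d gray
    e gray
      h gray
        b gray
          b→a: a is gray → back edge
Back edge closes the cycle a → d → e → h → b → a; its vertices are {a, b, d, e, h}.

a, b, d, e, h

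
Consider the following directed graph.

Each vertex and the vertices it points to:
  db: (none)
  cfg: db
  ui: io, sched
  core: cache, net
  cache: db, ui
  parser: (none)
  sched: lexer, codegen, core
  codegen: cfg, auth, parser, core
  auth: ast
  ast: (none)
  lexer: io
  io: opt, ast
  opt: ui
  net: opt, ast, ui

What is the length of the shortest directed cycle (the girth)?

For each vertex v, BFS finds the shortest path from v back to v.
The shortest such closed walk is opt → ui → io → opt, length 3.

3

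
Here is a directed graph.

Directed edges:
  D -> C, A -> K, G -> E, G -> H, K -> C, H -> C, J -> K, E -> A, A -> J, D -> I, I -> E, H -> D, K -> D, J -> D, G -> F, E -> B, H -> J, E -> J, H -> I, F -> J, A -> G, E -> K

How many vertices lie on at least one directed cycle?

9

A vertex is on a directed cycle iff it belongs to a strongly connected component of size ≥ 2 (or has a self-loop).
The vertices on cycles are {A, D, E, F, G, H, I, J, K} — 9 in total.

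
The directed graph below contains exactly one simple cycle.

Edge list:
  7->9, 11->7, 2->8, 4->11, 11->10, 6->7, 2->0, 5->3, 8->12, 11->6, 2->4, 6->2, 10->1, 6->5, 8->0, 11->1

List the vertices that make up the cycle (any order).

2, 4, 6, 11

DFS with gray/black marking from 11:
11 gray
  7 gray
    9 gray
    9 black
  7 black
  10 gray
    1 gray
    1 black
  10 black
  11→1: 1 black — skip
  6 gray
    6→7: 7 black — skip
    5 gray
      3 gray
      3 black
    5 black
    2 gray
      0 gray
      0 black
      8 gray
        12 gray
        12 black
        8→0: 0 black — skip
      8 black
      4 gray
        4→11: 11 is gray → back edge
Back edge closes the cycle 11 → 6 → 2 → 4 → 11; its vertices are {2, 4, 6, 11}.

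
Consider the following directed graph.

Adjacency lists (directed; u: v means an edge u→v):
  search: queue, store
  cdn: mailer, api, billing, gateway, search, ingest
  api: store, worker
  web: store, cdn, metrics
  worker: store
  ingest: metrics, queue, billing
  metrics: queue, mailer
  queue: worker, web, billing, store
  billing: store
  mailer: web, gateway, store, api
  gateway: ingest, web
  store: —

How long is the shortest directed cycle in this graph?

3

For each vertex v, BFS finds the shortest path from v back to v.
The shortest such closed walk is cdn → mailer → web → cdn, length 3.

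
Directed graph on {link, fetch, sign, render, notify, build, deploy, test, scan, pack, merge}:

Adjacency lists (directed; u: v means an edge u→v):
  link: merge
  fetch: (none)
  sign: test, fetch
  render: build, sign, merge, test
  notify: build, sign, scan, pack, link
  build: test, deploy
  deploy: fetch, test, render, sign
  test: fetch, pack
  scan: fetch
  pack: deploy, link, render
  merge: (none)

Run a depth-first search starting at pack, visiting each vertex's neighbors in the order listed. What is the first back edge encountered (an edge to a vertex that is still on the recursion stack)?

test→pack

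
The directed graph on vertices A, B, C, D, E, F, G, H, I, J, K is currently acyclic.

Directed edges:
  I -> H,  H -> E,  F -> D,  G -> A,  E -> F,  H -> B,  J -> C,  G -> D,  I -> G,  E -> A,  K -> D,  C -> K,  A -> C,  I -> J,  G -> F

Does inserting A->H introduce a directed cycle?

Yes

Adding A→H creates a cycle iff H can already reach A.
Path from H: H → E → A.
So H → … → A → H is a cycle.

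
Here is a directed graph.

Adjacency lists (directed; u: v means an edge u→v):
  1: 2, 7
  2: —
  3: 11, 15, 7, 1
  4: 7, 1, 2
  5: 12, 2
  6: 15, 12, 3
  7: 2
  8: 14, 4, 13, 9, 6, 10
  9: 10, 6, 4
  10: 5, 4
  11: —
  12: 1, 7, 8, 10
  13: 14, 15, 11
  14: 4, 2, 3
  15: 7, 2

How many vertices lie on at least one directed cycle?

6

A vertex is on a directed cycle iff it belongs to a strongly connected component of size ≥ 2 (or has a self-loop).
The vertices on cycles are {5, 6, 8, 9, 10, 12} — 6 in total.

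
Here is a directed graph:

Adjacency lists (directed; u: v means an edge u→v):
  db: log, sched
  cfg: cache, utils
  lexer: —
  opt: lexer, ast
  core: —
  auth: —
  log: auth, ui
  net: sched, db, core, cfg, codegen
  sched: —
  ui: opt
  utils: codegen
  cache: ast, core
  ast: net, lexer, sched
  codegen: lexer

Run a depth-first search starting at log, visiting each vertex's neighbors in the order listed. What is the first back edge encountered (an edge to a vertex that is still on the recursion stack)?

db->log

DFS from log (visiting each vertex's neighbors in the order listed); mark gray on enter, black on exit:
log gray
  auth gray
  auth black
  ui gray
    opt gray
      lexer gray
      lexer black
      ast gray
        net gray
          sched gray
          sched black
          db gray
            db→log: log is gray → back edge
First back edge: db → log.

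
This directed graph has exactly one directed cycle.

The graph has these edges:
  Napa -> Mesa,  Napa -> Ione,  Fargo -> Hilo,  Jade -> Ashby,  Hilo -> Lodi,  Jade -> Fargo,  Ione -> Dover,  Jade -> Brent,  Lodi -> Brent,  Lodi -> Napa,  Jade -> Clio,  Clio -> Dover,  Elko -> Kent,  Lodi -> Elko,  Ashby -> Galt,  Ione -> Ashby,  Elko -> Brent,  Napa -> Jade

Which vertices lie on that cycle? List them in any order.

DFS with gray/black marking from Lodi:
Lodi gray
  Elko gray
    Kent gray
    Kent black
    Brent gray
    Brent black
  Elko black
  Lodi→Brent: Brent black — skip
  Napa gray
    Mesa gray
    Mesa black
    Jade gray
      Fargo gray
        Hilo gray
          Hilo→Lodi: Lodi is gray → back edge
Back edge closes the cycle Lodi → Napa → Jade → Fargo → Hilo → Lodi; its vertices are {Hilo, Jade, Lodi, Napa, Fargo}.

Hilo, Jade, Lodi, Napa, Fargo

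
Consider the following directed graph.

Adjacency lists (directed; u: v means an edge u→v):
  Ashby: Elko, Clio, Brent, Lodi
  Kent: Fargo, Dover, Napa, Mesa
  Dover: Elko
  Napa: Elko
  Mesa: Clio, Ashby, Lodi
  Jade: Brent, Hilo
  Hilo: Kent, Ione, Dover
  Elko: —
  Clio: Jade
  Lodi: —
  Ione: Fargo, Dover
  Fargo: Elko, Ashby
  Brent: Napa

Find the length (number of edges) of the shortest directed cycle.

5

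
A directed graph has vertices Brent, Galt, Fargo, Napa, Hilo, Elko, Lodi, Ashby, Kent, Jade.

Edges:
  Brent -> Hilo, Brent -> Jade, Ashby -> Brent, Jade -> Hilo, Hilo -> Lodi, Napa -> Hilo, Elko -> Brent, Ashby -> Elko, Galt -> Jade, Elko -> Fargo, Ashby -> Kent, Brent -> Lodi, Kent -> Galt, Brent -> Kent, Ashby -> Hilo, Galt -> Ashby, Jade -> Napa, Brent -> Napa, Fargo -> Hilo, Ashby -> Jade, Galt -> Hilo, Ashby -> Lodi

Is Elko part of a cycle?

Yes

Elko is on a cycle iff Elko can reach itself via ≥1 edge.
Elko → Brent → Kent → Galt → Ashby → Elko — yes.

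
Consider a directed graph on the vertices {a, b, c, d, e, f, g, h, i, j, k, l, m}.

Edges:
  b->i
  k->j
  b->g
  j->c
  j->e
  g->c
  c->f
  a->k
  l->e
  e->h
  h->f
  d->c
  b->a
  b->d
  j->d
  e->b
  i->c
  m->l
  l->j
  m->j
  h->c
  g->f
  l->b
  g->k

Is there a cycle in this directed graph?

Yes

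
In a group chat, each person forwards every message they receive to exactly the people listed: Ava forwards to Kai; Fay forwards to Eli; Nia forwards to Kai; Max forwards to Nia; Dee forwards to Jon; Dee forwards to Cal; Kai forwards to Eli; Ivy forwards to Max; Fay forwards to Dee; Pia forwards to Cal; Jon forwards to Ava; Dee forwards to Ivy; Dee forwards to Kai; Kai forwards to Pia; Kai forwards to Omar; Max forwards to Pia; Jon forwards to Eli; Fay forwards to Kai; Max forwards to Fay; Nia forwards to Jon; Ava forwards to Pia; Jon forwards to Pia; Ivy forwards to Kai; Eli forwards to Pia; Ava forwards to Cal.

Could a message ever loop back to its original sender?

DFS with white/gray/black marking, starting from Fay:
Fay gray
  Eli gray
    Pia gray
      Cal gray
      Cal black
    Pia black
  Eli black
  Dee gray
    Ivy gray
      Max gray
        Nia gray
          Jon gray
            Jon→Pia: Pia black — skip
            Ava gray
              Kai gray
                Kai→Eli: Eli black — skip
                Kai→Pia: Pia black — skip
                Omar gray
                Omar black
              Kai black
              Ava→Pia: Pia black — skip
              Ava→Cal: Cal black — skip
            Ava black
            Jon→Eli: Eli black — skip
          Jon black
          Nia→Kai: Kai black — skip
        Nia black
        Max→Fay: Fay is gray → back edge
Back edge found, so a cycle exists: Fay → Dee → Ivy → Max → Fay.

Yes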